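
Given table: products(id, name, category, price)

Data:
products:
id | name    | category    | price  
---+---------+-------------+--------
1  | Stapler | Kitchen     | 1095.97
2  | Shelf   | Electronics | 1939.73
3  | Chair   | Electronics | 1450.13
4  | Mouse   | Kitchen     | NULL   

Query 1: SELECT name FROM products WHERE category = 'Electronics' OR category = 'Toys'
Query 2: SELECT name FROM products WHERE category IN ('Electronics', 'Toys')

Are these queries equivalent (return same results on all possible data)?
Yes, equivalent

Both queries return: [('Chair',), ('Shelf',)]

Reason: OR vs IN are equivalent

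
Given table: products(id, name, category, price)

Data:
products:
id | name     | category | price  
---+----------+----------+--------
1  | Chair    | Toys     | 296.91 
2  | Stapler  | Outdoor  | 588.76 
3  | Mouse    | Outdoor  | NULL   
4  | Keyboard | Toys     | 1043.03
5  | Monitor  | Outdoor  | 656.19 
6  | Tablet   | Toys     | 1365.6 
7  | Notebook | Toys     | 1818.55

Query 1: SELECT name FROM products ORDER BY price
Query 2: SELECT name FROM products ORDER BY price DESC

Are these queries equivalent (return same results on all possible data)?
No, not equivalent

Query 1 returns: [('Mouse',), ('Chair',), ('Stapler',), ('Monitor',), ('Keyboard',), ('Tablet',), ('Notebook',)]
Query 2 returns: [('Notebook',), ('Tablet',), ('Keyboard',), ('Monitor',), ('Stapler',), ('Chair',), ('Mouse',)]

Reason: ASC vs DESC gives opposite ordering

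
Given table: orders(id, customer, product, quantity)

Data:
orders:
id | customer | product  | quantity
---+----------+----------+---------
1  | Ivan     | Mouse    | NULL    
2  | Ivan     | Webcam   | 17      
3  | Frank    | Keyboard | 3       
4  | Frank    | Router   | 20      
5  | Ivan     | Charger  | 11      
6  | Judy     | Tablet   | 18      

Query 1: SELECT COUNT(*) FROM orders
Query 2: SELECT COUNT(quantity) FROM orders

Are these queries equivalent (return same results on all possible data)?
No, not equivalent

Query 1 returns: [(6,)]
Query 2 returns: [(5,)]

Reason: COUNT(*) includes NULLs, COUNT(column) excludes them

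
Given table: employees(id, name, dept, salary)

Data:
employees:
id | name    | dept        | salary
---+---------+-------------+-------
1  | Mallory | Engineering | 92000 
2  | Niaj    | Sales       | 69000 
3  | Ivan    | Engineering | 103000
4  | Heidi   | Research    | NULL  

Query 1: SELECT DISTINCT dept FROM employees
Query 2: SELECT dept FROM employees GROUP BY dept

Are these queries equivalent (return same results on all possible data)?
Yes, equivalent

Both queries return: [('Engineering',), ('Research',), ('Sales',)]

Reason: Both get unique depts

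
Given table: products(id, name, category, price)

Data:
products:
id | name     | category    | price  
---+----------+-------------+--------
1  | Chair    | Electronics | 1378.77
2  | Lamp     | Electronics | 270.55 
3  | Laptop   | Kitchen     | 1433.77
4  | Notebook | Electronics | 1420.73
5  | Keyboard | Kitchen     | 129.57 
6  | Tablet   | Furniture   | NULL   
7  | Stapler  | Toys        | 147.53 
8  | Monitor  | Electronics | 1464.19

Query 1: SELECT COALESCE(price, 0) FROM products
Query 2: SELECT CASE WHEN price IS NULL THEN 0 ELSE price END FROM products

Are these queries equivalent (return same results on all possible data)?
Yes, equivalent

Both queries return: [(0,), (129.57,), (147.53,), (270.55,), (1378.77,), (1420.73,), (1433.77,), (1464.19,)]

Reason: COALESCE vs CASE for NULL handling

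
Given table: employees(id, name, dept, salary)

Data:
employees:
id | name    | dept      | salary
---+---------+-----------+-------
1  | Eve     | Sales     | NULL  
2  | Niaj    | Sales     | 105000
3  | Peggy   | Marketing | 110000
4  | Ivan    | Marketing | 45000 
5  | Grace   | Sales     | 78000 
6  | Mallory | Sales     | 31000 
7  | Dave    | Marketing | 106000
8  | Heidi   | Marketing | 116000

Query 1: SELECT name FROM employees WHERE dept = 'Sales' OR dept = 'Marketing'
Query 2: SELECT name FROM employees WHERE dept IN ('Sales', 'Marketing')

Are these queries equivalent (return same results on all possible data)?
Yes, equivalent

Both queries return: [('Dave',), ('Eve',), ('Grace',), ('Heidi',), ('Ivan',), ('Mallory',), ('Niaj',), ('Peggy',)]

Reason: OR vs IN are equivalent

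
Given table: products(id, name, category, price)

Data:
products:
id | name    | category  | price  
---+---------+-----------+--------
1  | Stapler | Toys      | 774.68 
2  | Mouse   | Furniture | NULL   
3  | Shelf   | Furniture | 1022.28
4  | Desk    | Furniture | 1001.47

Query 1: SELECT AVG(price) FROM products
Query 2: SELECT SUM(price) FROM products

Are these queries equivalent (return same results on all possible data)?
No, not equivalent

Query 1 returns: [(932.81,)]
Query 2 returns: [(2798.43,)]

Reason: AVG vs SUM give different aggregate values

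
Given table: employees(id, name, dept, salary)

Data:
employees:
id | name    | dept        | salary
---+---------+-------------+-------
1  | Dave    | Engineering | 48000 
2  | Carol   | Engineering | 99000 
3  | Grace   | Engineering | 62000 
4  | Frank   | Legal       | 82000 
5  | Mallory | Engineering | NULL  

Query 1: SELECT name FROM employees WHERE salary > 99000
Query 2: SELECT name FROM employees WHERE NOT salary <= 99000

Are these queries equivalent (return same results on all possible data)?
Yes, equivalent

Both queries return: []

Reason: Both filter salary > 99000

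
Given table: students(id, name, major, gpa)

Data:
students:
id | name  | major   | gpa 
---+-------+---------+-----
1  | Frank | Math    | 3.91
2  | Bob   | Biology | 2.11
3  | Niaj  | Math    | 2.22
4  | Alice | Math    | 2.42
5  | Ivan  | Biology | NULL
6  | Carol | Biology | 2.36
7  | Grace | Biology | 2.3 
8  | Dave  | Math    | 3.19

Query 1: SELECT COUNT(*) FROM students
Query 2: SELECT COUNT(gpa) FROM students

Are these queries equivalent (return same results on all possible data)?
No, not equivalent

Query 1 returns: [(8,)]
Query 2 returns: [(7,)]

Reason: COUNT(*) includes NULLs, COUNT(column) excludes them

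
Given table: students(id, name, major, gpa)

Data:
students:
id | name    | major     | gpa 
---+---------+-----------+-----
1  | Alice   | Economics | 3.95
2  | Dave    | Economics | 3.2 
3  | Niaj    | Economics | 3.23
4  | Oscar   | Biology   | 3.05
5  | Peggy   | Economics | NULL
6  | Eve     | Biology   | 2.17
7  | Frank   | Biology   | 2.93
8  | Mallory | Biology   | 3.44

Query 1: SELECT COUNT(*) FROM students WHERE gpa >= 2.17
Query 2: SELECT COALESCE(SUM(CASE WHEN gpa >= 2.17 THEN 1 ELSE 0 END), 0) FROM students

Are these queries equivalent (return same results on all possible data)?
Yes, equivalent

Both queries return: [(7,)]

Reason: COUNT with WHERE vs conditional SUM (COALESCE handles empty-table NULL)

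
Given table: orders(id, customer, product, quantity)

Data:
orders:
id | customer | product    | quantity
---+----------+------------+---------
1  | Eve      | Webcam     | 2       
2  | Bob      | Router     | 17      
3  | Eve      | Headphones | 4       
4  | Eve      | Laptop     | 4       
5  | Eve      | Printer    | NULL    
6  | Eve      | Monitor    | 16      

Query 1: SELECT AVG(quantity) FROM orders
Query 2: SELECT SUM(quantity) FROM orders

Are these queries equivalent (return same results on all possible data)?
No, not equivalent

Query 1 returns: [(8.6,)]
Query 2 returns: [(43,)]

Reason: AVG vs SUM give different aggregate values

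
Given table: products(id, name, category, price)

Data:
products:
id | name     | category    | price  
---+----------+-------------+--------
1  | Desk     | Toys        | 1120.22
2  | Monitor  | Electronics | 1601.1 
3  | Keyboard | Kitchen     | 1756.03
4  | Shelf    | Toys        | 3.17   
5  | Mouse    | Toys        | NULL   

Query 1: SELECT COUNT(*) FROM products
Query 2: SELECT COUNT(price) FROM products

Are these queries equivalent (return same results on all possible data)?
No, not equivalent

Query 1 returns: [(5,)]
Query 2 returns: [(4,)]

Reason: COUNT(*) includes NULLs, COUNT(column) excludes them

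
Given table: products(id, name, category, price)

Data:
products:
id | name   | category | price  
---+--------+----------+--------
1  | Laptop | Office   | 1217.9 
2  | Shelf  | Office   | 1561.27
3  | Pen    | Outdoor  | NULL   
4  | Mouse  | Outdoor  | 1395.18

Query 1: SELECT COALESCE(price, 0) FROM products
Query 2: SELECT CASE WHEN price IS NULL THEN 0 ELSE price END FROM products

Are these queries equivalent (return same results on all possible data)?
Yes, equivalent

Both queries return: [(0,), (1217.9,), (1395.18,), (1561.27,)]

Reason: COALESCE vs CASE for NULL handling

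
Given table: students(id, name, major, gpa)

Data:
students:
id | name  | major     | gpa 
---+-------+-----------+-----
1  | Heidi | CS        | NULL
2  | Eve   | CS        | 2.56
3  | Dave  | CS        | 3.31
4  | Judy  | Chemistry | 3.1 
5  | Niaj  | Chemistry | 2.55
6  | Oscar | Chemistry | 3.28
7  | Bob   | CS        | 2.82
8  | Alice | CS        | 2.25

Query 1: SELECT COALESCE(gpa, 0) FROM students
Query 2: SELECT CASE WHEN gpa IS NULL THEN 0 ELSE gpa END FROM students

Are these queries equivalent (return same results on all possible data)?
Yes, equivalent

Both queries return: [(0,), (2.25,), (2.55,), (2.56,), (2.82,), (3.1,), (3.28,), (3.31,)]

Reason: COALESCE vs CASE for NULL handling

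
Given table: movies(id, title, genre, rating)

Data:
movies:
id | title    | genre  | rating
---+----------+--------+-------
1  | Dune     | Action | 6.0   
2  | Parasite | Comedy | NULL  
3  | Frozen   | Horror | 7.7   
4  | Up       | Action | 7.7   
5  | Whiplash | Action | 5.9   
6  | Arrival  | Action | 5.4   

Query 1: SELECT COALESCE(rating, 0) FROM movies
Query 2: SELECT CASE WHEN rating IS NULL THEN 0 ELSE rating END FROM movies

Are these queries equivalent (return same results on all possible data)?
Yes, equivalent

Both queries return: [(0,), (5.4,), (5.9,), (6.0,), (7.7,), (7.7,)]

Reason: COALESCE vs CASE for NULL handling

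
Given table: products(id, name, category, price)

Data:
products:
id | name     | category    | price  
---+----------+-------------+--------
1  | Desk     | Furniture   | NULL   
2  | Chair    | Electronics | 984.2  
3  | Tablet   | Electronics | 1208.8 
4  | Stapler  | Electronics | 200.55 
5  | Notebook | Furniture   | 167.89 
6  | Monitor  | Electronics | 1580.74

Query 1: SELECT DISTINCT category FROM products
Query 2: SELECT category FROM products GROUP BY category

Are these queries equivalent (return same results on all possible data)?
Yes, equivalent

Both queries return: [('Electronics',), ('Furniture',)]

Reason: Both get unique categorys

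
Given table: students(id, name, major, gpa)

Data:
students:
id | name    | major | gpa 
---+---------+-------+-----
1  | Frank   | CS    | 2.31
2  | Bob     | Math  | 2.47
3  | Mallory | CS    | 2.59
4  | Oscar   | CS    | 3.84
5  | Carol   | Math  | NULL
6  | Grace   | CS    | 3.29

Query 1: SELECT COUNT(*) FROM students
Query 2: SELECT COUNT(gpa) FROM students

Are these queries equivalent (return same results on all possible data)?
No, not equivalent

Query 1 returns: [(6,)]
Query 2 returns: [(5,)]

Reason: COUNT(*) includes NULLs, COUNT(column) excludes them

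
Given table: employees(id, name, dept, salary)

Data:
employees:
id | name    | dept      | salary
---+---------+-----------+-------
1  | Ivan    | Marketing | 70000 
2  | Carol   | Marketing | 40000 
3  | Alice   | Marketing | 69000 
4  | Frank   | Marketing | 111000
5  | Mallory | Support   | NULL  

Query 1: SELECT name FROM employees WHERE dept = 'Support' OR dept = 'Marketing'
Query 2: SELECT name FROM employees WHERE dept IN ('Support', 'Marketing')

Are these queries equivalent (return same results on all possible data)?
Yes, equivalent

Both queries return: [('Alice',), ('Carol',), ('Frank',), ('Ivan',), ('Mallory',)]

Reason: OR vs IN are equivalent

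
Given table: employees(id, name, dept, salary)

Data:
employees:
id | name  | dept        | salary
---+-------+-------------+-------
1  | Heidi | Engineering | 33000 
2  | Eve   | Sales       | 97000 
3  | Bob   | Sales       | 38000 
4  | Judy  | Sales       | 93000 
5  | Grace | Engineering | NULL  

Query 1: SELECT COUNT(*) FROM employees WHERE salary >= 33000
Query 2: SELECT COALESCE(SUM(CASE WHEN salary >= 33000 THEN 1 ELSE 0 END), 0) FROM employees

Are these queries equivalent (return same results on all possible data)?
Yes, equivalent

Both queries return: [(4,)]

Reason: COUNT with WHERE vs conditional SUM (COALESCE handles empty-table NULL)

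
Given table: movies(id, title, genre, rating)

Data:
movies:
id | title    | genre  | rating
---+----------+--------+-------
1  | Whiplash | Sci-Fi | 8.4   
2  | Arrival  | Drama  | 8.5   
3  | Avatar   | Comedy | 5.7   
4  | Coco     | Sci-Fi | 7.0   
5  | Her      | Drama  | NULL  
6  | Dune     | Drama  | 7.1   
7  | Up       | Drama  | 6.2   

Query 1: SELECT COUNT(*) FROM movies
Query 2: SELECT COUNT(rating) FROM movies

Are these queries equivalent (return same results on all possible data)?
No, not equivalent

Query 1 returns: [(7,)]
Query 2 returns: [(6,)]

Reason: COUNT(*) includes NULLs, COUNT(column) excludes them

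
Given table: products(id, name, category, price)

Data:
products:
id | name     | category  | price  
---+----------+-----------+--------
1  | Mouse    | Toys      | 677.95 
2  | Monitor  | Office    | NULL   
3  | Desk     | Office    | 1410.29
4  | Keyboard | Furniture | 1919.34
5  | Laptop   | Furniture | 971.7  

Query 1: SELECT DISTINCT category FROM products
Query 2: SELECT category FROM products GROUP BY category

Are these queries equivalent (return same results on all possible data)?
Yes, equivalent

Both queries return: [('Furniture',), ('Office',), ('Toys',)]

Reason: Both get unique categorys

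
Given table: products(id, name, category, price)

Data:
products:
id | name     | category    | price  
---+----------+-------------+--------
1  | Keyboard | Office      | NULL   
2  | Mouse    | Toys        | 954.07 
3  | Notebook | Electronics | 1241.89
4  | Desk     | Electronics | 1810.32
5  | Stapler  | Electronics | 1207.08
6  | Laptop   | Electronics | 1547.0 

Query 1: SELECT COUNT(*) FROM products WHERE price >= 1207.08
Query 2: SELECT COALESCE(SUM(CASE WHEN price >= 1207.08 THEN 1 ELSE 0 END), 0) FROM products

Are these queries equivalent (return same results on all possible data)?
Yes, equivalent

Both queries return: [(4,)]

Reason: COUNT with WHERE vs conditional SUM (COALESCE handles empty-table NULL)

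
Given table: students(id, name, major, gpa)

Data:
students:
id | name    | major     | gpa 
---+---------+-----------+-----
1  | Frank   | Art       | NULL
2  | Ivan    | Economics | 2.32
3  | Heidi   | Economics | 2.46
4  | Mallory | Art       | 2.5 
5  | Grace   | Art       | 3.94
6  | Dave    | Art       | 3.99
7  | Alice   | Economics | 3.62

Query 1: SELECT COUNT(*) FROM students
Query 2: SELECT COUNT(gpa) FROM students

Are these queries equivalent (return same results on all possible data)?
No, not equivalent

Query 1 returns: [(7,)]
Query 2 returns: [(6,)]

Reason: COUNT(*) includes NULLs, COUNT(column) excludes them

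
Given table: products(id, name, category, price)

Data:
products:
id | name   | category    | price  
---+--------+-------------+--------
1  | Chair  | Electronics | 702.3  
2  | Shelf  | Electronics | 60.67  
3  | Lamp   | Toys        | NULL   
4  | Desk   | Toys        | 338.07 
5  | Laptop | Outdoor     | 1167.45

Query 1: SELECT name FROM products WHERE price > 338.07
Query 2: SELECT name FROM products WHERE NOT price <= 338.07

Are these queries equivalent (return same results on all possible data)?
Yes, equivalent

Both queries return: [('Chair',), ('Laptop',)]

Reason: Both filter price > 338.07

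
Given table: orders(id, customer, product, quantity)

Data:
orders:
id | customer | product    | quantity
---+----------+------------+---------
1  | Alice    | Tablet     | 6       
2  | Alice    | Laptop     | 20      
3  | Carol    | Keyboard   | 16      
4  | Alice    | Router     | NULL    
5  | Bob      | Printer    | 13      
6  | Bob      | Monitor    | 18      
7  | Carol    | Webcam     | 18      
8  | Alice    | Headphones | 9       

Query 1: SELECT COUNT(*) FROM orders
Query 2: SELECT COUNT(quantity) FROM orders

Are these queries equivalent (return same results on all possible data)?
No, not equivalent

Query 1 returns: [(8,)]
Query 2 returns: [(7,)]

Reason: COUNT(*) includes NULLs, COUNT(column) excludes them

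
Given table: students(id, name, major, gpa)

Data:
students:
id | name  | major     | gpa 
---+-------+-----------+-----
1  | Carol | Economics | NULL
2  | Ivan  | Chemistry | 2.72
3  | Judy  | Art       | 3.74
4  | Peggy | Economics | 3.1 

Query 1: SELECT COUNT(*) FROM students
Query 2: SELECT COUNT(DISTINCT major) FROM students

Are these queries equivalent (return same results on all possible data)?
No, not equivalent

Query 1 returns: [(4,)]
Query 2 returns: [(3,)]

Reason: COUNT(*) counts rows, COUNT(DISTINCT major) counts unique majors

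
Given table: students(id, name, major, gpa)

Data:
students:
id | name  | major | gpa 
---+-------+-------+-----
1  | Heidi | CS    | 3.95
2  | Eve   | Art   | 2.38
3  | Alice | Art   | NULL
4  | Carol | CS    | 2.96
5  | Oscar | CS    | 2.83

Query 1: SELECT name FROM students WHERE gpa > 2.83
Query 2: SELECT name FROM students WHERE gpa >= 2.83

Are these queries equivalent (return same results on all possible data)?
No, not equivalent

Query 1 returns: [('Heidi',), ('Carol',)]
Query 2 returns: [('Heidi',), ('Carol',), ('Oscar',)]

Reason: > vs >= gives different results when gpa = 2.83 exists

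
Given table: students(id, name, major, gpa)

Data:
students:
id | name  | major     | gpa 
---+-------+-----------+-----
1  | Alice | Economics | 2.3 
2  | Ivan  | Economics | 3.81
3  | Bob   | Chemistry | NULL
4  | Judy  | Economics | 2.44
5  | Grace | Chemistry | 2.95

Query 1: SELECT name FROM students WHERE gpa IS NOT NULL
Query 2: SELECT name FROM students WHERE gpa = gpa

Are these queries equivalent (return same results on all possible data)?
Yes, equivalent

Both queries return: [('Alice',), ('Grace',), ('Ivan',), ('Judy',)]

Reason: IS NOT NULL vs self-equality (both exclude NULLs)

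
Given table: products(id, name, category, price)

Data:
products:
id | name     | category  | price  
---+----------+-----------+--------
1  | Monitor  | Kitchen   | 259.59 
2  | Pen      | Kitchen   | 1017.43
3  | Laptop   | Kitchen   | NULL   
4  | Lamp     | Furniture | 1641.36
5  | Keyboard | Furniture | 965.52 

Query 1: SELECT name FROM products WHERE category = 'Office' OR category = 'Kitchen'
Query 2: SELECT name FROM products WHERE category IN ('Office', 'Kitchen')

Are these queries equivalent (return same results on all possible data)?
Yes, equivalent

Both queries return: [('Laptop',), ('Monitor',), ('Pen',)]

Reason: OR vs IN are equivalent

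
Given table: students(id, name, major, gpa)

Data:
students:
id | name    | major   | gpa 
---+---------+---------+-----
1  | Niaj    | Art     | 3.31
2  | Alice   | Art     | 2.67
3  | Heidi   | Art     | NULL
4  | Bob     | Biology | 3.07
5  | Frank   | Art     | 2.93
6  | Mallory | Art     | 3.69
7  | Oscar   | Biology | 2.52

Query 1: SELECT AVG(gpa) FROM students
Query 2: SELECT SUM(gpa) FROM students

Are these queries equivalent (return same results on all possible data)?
No, not equivalent

Query 1 returns: [(3.0316666666666667,)]
Query 2 returns: [(18.19,)]

Reason: AVG vs SUM give different aggregate values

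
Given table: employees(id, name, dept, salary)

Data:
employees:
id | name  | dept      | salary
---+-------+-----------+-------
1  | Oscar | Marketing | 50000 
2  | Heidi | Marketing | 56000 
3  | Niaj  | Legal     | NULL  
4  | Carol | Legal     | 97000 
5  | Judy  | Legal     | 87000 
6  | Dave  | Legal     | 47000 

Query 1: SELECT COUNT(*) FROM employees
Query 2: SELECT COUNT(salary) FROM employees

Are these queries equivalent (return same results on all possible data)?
No, not equivalent

Query 1 returns: [(6,)]
Query 2 returns: [(5,)]

Reason: COUNT(*) includes NULLs, COUNT(column) excludes them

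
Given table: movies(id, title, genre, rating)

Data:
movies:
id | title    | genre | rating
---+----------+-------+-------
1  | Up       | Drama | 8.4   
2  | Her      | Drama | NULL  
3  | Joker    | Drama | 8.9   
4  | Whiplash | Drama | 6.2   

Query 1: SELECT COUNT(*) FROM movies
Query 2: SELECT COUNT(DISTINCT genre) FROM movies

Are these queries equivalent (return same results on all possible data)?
No, not equivalent

Query 1 returns: [(4,)]
Query 2 returns: [(1,)]

Reason: COUNT(*) counts rows, COUNT(DISTINCT genre) counts unique genres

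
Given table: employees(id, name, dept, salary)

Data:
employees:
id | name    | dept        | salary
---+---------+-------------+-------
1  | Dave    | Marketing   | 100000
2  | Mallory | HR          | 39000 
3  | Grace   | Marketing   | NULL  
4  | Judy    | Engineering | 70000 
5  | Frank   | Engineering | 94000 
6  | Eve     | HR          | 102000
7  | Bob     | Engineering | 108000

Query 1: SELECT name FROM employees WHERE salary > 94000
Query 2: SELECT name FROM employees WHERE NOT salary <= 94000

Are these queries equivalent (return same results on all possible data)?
Yes, equivalent

Both queries return: [('Bob',), ('Dave',), ('Eve',)]

Reason: Both filter salary > 94000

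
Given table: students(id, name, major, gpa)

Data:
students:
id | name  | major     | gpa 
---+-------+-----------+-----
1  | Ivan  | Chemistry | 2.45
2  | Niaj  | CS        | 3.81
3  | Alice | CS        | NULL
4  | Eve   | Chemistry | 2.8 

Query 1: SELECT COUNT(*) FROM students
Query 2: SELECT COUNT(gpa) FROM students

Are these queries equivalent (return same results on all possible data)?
No, not equivalent

Query 1 returns: [(4,)]
Query 2 returns: [(3,)]

Reason: COUNT(*) includes NULLs, COUNT(column) excludes them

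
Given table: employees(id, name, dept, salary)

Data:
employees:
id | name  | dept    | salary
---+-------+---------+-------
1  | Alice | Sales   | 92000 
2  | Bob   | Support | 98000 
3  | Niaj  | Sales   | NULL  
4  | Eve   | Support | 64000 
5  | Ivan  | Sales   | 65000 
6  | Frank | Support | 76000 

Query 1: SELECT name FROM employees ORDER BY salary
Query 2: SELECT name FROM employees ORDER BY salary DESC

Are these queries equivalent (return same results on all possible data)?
No, not equivalent

Query 1 returns: [('Niaj',), ('Eve',), ('Ivan',), ('Frank',), ('Alice',), ('Bob',)]
Query 2 returns: [('Bob',), ('Alice',), ('Frank',), ('Ivan',), ('Eve',), ('Niaj',)]

Reason: ASC vs DESC gives opposite ordering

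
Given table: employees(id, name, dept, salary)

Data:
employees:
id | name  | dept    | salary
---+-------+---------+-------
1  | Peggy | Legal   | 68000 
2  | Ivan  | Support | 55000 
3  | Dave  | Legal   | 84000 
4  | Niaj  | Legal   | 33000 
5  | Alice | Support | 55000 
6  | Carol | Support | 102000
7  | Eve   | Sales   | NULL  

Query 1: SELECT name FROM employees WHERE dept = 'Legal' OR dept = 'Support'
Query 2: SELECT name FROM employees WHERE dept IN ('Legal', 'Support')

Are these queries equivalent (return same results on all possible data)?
Yes, equivalent

Both queries return: [('Alice',), ('Carol',), ('Dave',), ('Ivan',), ('Niaj',), ('Peggy',)]

Reason: OR vs IN are equivalent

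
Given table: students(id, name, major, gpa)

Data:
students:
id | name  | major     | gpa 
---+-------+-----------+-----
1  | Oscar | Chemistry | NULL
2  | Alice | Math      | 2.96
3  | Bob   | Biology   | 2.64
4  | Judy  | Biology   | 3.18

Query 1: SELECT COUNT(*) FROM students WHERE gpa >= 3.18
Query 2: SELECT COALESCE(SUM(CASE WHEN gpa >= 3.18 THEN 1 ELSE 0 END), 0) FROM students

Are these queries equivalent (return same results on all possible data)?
Yes, equivalent

Both queries return: [(1,)]

Reason: COUNT with WHERE vs conditional SUM (COALESCE handles empty-table NULL)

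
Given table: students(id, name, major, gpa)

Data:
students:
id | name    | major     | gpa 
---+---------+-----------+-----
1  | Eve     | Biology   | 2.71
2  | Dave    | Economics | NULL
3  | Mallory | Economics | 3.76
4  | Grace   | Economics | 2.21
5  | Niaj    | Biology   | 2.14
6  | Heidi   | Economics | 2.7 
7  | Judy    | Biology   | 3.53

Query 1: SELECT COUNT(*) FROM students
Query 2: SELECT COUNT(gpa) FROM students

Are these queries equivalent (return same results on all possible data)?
No, not equivalent

Query 1 returns: [(7,)]
Query 2 returns: [(6,)]

Reason: COUNT(*) includes NULLs, COUNT(column) excludes them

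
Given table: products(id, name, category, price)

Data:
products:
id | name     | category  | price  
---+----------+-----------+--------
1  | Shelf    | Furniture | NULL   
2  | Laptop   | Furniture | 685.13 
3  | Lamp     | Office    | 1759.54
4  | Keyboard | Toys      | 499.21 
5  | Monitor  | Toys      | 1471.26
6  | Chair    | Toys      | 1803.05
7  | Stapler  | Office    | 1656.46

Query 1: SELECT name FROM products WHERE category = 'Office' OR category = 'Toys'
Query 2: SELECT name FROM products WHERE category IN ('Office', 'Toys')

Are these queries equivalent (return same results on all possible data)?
Yes, equivalent

Both queries return: [('Chair',), ('Keyboard',), ('Lamp',), ('Monitor',), ('Stapler',)]

Reason: OR vs IN are equivalent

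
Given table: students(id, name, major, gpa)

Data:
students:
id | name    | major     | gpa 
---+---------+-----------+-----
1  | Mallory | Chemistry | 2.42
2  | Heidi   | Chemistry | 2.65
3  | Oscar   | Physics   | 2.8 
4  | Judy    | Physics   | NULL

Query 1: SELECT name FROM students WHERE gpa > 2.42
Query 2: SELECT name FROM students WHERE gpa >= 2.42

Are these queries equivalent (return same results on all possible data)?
No, not equivalent

Query 1 returns: [('Heidi',), ('Oscar',)]
Query 2 returns: [('Mallory',), ('Heidi',), ('Oscar',)]

Reason: > vs >= gives different results when gpa = 2.42 exists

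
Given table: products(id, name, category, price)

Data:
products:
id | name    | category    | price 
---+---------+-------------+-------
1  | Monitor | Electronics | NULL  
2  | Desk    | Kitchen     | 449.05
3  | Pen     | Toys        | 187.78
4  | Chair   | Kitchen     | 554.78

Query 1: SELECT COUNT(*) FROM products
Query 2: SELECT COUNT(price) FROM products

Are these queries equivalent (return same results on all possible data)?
No, not equivalent

Query 1 returns: [(4,)]
Query 2 returns: [(3,)]

Reason: COUNT(*) includes NULLs, COUNT(column) excludes them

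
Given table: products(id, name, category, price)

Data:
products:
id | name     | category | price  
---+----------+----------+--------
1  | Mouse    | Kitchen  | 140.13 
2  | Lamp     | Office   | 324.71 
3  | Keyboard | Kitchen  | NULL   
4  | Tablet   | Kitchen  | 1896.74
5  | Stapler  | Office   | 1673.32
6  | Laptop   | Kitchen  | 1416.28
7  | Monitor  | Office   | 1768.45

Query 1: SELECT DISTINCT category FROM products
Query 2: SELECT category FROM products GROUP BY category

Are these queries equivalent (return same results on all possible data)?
Yes, equivalent

Both queries return: [('Kitchen',), ('Office',)]

Reason: Both get unique categorys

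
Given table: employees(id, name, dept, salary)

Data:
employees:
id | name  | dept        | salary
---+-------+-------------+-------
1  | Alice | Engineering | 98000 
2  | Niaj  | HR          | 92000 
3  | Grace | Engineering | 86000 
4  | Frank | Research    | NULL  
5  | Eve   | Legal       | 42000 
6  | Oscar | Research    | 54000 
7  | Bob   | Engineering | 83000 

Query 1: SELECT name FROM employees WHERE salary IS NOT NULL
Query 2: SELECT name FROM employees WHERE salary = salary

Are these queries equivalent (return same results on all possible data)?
Yes, equivalent

Both queries return: [('Alice',), ('Bob',), ('Eve',), ('Grace',), ('Niaj',), ('Oscar',)]

Reason: IS NOT NULL vs self-equality (both exclude NULLs)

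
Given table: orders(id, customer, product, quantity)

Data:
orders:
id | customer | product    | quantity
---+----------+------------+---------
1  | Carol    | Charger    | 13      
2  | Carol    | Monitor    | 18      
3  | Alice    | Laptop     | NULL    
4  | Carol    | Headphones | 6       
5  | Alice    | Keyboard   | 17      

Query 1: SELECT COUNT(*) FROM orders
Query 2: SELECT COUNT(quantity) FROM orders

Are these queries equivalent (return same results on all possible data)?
No, not equivalent

Query 1 returns: [(5,)]
Query 2 returns: [(4,)]

Reason: COUNT(*) includes NULLs, COUNT(column) excludes them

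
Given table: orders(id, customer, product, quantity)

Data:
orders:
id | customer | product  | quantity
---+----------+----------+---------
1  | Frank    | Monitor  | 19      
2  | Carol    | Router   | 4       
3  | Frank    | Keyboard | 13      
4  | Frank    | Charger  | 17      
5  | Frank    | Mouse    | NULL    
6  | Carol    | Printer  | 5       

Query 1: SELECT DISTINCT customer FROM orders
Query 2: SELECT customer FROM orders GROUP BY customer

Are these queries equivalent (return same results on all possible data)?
Yes, equivalent

Both queries return: [('Carol',), ('Frank',)]

Reason: Both get unique customers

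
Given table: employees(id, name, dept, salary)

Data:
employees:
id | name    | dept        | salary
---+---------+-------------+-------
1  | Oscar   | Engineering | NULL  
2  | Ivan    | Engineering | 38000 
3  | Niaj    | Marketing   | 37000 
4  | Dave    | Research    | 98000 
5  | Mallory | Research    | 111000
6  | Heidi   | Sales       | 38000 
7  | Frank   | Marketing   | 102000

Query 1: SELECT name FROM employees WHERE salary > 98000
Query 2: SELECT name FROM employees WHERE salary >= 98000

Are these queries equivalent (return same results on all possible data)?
No, not equivalent

Query 1 returns: [('Mallory',), ('Frank',)]
Query 2 returns: [('Dave',), ('Mallory',), ('Frank',)]

Reason: > vs >= gives different results when salary = 98000 exists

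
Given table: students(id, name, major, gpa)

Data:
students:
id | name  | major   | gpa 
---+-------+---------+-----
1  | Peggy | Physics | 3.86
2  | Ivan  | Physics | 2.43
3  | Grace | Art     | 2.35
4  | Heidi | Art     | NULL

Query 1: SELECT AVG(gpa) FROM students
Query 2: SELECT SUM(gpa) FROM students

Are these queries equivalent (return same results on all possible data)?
No, not equivalent

Query 1 returns: [(2.8800000000000003,)]
Query 2 returns: [(8.64,)]

Reason: AVG vs SUM give different aggregate values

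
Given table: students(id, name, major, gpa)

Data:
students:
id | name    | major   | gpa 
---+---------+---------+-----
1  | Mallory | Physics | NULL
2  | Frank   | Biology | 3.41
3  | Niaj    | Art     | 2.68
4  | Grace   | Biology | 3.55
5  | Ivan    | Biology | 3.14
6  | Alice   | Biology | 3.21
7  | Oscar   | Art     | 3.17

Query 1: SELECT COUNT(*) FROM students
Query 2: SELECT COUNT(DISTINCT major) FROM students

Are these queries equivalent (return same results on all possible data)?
No, not equivalent

Query 1 returns: [(7,)]
Query 2 returns: [(3,)]

Reason: COUNT(*) counts rows, COUNT(DISTINCT major) counts unique majors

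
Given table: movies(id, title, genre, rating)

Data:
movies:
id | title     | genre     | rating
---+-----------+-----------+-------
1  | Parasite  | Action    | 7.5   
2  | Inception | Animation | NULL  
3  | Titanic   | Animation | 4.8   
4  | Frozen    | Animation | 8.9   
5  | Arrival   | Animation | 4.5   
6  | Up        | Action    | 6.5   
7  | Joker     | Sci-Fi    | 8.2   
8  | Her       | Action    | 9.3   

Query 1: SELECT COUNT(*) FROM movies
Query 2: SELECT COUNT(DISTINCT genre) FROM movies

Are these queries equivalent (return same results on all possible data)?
No, not equivalent

Query 1 returns: [(8,)]
Query 2 returns: [(3,)]

Reason: COUNT(*) counts rows, COUNT(DISTINCT genre) counts unique genres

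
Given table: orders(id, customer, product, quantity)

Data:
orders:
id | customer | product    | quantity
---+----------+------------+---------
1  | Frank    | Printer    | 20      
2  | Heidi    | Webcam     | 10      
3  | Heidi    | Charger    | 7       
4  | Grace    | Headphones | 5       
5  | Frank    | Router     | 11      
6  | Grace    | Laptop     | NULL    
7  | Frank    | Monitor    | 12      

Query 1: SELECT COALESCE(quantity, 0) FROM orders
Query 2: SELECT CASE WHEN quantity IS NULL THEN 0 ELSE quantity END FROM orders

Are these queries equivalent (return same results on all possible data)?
Yes, equivalent

Both queries return: [(0,), (5,), (7,), (10,), (11,), (12,), (20,)]

Reason: COALESCE vs CASE for NULL handling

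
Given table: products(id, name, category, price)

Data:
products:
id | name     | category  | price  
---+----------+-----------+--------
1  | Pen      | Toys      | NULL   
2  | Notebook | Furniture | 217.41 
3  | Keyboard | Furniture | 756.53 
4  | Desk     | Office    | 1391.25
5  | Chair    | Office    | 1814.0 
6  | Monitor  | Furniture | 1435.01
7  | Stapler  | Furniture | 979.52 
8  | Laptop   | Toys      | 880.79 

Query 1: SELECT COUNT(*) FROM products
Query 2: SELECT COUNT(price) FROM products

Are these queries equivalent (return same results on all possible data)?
No, not equivalent

Query 1 returns: [(8,)]
Query 2 returns: [(7,)]

Reason: COUNT(*) includes NULLs, COUNT(column) excludes them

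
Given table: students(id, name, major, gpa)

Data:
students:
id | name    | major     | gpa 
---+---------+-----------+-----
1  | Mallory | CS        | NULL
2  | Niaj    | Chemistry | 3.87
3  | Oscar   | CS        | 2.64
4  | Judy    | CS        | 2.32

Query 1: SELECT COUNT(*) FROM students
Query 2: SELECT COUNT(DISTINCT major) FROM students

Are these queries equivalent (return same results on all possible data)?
No, not equivalent

Query 1 returns: [(4,)]
Query 2 returns: [(2,)]

Reason: COUNT(*) counts rows, COUNT(DISTINCT major) counts unique majors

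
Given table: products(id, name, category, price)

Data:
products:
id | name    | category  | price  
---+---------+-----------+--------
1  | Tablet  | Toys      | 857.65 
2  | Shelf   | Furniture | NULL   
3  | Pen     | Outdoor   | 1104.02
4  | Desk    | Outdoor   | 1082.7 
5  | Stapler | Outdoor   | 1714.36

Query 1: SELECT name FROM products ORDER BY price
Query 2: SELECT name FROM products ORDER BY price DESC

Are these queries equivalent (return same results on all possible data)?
No, not equivalent

Query 1 returns: [('Shelf',), ('Tablet',), ('Desk',), ('Pen',), ('Stapler',)]
Query 2 returns: [('Stapler',), ('Pen',), ('Desk',), ('Tablet',), ('Shelf',)]

Reason: ASC vs DESC gives opposite ordering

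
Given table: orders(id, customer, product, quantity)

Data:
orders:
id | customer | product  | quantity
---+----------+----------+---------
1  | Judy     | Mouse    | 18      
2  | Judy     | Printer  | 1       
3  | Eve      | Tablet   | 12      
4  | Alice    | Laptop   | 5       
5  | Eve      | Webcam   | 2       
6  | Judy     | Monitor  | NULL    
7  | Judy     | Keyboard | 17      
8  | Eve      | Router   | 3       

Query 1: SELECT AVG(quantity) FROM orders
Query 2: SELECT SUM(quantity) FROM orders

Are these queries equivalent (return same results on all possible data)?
No, not equivalent

Query 1 returns: [(8.285714285714286,)]
Query 2 returns: [(58,)]

Reason: AVG vs SUM give different aggregate values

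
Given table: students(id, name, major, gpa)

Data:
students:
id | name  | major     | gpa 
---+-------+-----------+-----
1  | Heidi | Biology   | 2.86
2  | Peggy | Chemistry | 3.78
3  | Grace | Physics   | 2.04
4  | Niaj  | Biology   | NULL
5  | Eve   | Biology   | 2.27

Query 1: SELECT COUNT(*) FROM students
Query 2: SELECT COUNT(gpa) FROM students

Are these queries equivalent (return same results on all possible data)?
No, not equivalent

Query 1 returns: [(5,)]
Query 2 returns: [(4,)]

Reason: COUNT(*) includes NULLs, COUNT(column) excludes them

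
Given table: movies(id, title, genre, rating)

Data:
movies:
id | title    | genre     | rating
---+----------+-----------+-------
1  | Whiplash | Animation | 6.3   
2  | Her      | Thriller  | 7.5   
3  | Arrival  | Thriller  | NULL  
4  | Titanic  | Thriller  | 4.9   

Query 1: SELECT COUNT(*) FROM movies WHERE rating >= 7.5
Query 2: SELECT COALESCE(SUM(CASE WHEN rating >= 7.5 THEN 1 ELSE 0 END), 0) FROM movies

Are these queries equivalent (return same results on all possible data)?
Yes, equivalent

Both queries return: [(1,)]

Reason: COUNT with WHERE vs conditional SUM (COALESCE handles empty-table NULL)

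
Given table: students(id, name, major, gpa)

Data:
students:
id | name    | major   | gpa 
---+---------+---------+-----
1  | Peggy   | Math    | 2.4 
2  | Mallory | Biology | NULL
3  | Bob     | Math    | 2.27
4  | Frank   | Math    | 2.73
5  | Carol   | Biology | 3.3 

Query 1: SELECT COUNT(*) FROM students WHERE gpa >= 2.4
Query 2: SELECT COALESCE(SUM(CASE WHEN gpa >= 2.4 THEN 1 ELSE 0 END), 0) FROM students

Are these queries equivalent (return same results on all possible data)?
Yes, equivalent

Both queries return: [(3,)]

Reason: COUNT with WHERE vs conditional SUM (COALESCE handles empty-table NULL)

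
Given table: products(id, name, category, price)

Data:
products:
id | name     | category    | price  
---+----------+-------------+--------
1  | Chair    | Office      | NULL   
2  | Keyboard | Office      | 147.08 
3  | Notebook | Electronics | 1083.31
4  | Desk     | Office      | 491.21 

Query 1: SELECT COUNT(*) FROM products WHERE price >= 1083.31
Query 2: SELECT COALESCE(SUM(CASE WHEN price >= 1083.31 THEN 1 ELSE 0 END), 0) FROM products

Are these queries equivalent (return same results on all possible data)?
Yes, equivalent

Both queries return: [(1,)]

Reason: COUNT with WHERE vs conditional SUM (COALESCE handles empty-table NULL)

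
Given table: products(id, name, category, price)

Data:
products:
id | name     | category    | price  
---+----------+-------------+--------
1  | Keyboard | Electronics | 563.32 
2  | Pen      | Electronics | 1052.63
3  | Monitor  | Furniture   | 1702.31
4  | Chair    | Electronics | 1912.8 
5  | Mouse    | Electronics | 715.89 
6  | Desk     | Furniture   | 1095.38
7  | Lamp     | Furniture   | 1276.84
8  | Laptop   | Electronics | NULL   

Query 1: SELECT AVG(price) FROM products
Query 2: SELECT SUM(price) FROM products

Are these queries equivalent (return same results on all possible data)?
No, not equivalent

Query 1 returns: [(1188.452857142857,)]
Query 2 returns: [(8319.17,)]

Reason: AVG vs SUM give different aggregate values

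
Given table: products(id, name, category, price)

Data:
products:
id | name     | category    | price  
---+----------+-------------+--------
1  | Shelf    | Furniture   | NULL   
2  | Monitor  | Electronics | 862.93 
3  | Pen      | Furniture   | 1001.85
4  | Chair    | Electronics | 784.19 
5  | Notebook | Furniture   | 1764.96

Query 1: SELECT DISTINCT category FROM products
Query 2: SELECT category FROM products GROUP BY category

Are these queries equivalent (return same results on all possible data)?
Yes, equivalent

Both queries return: [('Electronics',), ('Furniture',)]

Reason: Both get unique categorys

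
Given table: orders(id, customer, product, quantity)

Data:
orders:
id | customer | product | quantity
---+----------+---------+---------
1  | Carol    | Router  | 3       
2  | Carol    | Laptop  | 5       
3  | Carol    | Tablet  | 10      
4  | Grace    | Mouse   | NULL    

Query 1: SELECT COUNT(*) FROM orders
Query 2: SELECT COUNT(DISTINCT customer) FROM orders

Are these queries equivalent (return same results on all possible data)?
No, not equivalent

Query 1 returns: [(4,)]
Query 2 returns: [(2,)]

Reason: COUNT(*) counts rows, COUNT(DISTINCT customer) counts unique customers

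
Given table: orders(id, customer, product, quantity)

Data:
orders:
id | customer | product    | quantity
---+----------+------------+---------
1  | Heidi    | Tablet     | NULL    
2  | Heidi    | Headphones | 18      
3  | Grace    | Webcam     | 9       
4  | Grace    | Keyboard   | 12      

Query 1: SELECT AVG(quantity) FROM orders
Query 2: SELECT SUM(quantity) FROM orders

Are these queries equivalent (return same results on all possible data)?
No, not equivalent

Query 1 returns: [(13.0,)]
Query 2 returns: [(39,)]

Reason: AVG vs SUM give different aggregate values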